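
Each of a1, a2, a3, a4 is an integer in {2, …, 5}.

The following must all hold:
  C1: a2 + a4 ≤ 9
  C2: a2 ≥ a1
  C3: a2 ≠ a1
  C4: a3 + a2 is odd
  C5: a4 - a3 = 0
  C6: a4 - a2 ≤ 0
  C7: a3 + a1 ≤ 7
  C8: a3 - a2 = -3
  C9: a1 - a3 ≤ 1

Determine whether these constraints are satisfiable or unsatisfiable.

Satisfiable

Take a1 = 3, a2 = 5, a3 = 2, a4 = 2. Then constraint 1: a2 + a4 = 7; constraint 5: a4 - a3 = 0, and every other listed constraint is also met.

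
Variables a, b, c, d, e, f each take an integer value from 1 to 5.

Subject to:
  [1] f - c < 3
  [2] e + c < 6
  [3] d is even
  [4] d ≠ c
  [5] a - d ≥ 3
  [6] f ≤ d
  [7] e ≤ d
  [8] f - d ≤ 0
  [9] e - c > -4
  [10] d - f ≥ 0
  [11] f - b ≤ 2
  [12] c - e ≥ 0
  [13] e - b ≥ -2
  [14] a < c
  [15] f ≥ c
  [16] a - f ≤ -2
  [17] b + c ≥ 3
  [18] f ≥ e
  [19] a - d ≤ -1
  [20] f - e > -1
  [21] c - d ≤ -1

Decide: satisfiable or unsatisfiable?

Unsatisfiable

Constraints 5, 11, 12, 13, 16, and 21 give d − c ≥ 1, c − e ≥ 0, e − b ≥ -2, b − f ≥ -2, f − a ≥ 2, a − d ≥ 3.
Adding all 6 inequalities: the left sides telescope to 0, and the right sides sum to 1 + 0 + (-2) + (-2) + 2 + 3 = 2. So 0 ≥ 2, which is false.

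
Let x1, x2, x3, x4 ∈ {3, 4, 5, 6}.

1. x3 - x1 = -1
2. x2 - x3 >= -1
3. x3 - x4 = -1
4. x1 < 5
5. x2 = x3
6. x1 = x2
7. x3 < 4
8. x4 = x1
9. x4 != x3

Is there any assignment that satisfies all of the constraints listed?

Unsatisfiable

From constraints 5, 6, and 8, x4 = x1 = x2 = x3, so x4 = x3. But constraint 9 says x4 ≠ x3. Contradiction.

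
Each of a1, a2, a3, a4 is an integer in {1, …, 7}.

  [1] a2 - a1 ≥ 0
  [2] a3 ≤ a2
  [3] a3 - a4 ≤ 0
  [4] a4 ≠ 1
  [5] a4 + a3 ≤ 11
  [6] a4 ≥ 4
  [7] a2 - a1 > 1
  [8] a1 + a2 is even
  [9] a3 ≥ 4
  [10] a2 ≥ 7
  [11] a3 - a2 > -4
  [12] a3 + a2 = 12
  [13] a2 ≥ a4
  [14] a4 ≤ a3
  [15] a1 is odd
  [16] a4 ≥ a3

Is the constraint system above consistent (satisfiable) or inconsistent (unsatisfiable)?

Satisfiable

Take a1 = 5, a2 = 7, a3 = 5, a4 = 5. Then constraint 1: a2 - a1 = 2; constraint 3: a3 - a4 = 0; constraint 5: a4 + a3 = 10, and every other listed constraint is also met.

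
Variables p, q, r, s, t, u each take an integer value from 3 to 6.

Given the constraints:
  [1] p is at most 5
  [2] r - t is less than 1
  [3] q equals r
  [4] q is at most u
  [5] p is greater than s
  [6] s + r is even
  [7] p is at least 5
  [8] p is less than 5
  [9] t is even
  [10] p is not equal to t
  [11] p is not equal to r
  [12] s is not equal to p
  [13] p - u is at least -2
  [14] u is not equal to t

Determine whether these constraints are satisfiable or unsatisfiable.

From constraint 7: p ≥ 5. From constraint 8: p ≤ 4. But 4 < 5, so no value of p works.

Unsatisfiable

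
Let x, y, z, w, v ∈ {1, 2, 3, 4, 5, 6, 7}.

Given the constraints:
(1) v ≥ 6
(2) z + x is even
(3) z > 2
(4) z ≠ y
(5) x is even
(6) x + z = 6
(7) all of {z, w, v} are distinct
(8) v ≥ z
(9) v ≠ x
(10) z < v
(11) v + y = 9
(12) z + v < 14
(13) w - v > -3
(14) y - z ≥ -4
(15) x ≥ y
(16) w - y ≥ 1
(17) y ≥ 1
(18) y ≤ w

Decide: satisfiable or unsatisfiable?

Take x = 2, y = 2, z = 4, w = 5, v = 7. Then constraint 6: x + z = 6; constraint 11: v + y = 9; constraint 12: z + v = 11, and every other listed constraint is also met.

Satisfiable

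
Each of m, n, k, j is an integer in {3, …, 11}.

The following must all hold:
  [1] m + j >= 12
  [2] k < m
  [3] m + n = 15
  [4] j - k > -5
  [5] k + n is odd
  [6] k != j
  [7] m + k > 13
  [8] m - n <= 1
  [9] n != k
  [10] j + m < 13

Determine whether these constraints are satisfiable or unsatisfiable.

Satisfiable

Take m = 8, n = 7, k = 6, j = 4. Then constraint 1: m + j = 12; constraint 3: m + n = 15; constraint 4: j - k = -2, and every other listed constraint is also met.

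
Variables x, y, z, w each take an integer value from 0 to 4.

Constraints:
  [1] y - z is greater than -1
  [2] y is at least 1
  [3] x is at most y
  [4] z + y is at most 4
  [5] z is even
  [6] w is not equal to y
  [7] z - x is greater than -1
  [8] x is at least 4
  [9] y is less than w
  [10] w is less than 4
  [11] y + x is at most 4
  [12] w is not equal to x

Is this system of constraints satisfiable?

Unsatisfiable

From constraint 2: y ≥ 1. From constraint 8: x ≥ 4. Hence y + x ≥ 5. But constraint 11 requires y + x ≤ 4, and 4 < 5. Contradiction.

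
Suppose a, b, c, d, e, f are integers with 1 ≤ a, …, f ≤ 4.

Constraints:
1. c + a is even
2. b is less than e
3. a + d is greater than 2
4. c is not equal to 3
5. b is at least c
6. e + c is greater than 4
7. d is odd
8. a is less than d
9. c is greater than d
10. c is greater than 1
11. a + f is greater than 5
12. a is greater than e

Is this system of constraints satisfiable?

Constraints 2, 5, 8, 9, and 12 give d < c, c ≤ b, b < e, e < a, a < d. Chaining: d < c ≤ b < e < a < d, which forces d < d — impossible.

Unsatisfiable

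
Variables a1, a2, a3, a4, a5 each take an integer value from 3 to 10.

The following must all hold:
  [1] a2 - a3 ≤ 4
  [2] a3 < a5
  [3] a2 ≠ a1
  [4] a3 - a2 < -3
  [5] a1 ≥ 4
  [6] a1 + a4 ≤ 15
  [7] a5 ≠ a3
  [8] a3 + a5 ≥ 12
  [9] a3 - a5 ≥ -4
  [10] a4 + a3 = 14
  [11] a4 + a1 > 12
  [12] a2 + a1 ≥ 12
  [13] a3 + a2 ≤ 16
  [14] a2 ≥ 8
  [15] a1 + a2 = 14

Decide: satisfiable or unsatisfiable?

Satisfiable

Try a1 = 5, a2 = 9, a3 = 5, a4 = 9, a5 = 9.
Check constraint 1: a2 - a3 = 4; constraint 4: a3 - a2 = -4; constraint 6: a1 + a4 = 14. The remaining constraints are straightforward to verify.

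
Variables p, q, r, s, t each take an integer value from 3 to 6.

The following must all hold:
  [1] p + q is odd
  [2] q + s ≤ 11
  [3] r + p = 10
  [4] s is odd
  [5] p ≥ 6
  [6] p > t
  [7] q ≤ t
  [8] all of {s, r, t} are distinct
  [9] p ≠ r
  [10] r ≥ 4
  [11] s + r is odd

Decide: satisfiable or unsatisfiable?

One satisfying assignment is p = 6, q = 3, r = 4, s = 5, t = 3.
For the less obvious constraints — constraint 2: q + s = 8; constraint 3: r + p = 10; constraint 8: values 5, 4, 3 are distinct — and the others hold by inspection.

Satisfiable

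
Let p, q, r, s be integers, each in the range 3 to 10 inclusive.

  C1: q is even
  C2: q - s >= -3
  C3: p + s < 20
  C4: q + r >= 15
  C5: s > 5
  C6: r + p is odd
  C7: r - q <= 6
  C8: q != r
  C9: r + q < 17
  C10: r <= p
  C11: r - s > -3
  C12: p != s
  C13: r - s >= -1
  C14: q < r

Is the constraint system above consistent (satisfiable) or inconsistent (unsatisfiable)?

The assignment p = 10, q = 6, r = 9, s = 9 works:
  constraint 2 holds since q - s = -3.
  constraint 3 holds since p + s = 19.
  constraint 4 holds since q + r = 15.
The rest check out directly.

Satisfiable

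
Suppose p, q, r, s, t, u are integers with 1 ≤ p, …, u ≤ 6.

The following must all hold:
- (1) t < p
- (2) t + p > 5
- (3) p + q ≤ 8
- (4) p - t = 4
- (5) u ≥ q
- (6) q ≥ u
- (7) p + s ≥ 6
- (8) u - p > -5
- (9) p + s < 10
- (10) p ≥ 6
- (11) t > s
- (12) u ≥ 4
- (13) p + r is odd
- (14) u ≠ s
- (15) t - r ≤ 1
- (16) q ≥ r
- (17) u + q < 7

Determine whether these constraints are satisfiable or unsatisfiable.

From constraint 10: p ≥ 6. From constraints 6 and 12: q ≥ u ≥ 4. Hence p + q ≥ 10. But constraint 3 requires p + q ≤ 8, and 8 < 10. Contradiction.

Unsatisfiable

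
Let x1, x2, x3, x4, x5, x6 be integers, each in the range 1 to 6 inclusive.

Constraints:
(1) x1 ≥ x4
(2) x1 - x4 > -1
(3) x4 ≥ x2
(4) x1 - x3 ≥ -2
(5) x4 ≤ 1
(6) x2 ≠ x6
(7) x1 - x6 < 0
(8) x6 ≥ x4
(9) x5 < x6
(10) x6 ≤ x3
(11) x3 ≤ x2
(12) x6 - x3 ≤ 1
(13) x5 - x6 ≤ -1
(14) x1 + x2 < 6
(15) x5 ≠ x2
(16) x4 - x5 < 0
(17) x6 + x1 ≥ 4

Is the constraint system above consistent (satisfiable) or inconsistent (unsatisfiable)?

Unsatisfiable

Constraints 3, 10, 11, 13, and 16 give x3 ≤ x2, x2 ≤ x4, x4 < x5, x5 < x6, x6 ≤ x3. Chaining: x3 ≤ x2 ≤ x4 < x5 < x6 ≤ x3, which forces x3 < x3 — impossible.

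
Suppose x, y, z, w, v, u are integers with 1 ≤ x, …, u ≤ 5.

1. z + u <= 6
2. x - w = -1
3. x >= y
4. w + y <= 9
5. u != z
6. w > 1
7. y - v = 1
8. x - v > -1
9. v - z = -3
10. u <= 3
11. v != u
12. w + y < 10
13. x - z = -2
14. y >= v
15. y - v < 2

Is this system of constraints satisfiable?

Satisfiable

Take x = 3, y = 3, z = 5, w = 4, v = 2, u = 1. Then constraint 1: z + u = 6; constraint 2: x - w = -1; constraint 4: w + y = 7, and every other listed constraint is also met.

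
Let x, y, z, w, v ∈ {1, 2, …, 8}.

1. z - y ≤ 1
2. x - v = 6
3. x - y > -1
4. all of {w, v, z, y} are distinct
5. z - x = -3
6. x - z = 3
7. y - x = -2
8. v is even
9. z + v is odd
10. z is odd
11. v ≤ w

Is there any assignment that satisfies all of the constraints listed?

Satisfiable

Try x = 8, y = 6, z = 5, w = 4, v = 2.
Check constraint 1: z - y = -1; constraint 2: x - v = 6; constraint 3: x - y = 2. The remaining constraints are straightforward to verify.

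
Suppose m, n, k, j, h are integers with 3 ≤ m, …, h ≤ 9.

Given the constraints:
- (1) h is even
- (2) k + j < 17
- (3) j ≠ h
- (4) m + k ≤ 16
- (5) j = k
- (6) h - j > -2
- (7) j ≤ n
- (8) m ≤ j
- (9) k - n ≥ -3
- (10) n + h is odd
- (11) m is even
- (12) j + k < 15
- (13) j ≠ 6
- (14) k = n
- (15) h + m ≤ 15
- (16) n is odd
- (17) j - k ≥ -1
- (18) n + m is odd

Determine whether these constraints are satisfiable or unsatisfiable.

Satisfiable

One satisfying assignment is m = 6, n = 7, k = 7, j = 7, h = 8.
For the less obvious constraints — constraint 2: k + j = 14; constraint 4: m + k = 13 — and the others hold by inspection.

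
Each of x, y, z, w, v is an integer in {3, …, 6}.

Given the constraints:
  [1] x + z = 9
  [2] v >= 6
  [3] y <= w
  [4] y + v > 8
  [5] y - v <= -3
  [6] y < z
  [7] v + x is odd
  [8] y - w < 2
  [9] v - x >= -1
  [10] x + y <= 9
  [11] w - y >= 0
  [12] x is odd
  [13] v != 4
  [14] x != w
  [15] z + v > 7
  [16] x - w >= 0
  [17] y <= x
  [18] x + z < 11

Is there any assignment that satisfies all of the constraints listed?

One satisfying assignment is x = 5, y = 3, z = 4, w = 3, v = 6.
For the less obvious constraints — constraint 1: x + z = 9; constraint 4: y + v = 9; constraint 5: y - v = -3 — and the others hold by inspection.

Satisfiable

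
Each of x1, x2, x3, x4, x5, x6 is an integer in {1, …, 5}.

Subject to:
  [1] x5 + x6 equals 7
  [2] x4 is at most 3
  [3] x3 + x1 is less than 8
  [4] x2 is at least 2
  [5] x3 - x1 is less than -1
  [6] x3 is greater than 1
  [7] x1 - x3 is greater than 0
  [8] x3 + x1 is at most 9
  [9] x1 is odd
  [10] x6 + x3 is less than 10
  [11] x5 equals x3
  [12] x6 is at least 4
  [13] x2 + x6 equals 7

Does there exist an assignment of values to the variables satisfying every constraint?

Satisfiable

Setting (x1, x2, x3, x4, x5, x6) = (5, 2, 2, 1, 2, 5) satisfies everything: constraint 1: x5 + x6 = 7; constraint 3: x3 + x1 = 7; constraint 5: x3 - x1 = -3, and the others follow.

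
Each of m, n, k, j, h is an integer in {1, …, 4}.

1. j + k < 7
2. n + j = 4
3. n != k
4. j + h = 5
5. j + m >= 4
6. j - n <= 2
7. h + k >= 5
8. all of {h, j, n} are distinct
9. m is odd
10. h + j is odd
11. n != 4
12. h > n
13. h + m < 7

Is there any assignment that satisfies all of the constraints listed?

Satisfiable

The assignment m = 3, n = 1, k = 3, j = 3, h = 2 works:
  constraint 1 holds since j + k = 6.
  constraint 2 holds since n + j = 4.
  constraint 4 holds since j + h = 5.
The rest check out directly.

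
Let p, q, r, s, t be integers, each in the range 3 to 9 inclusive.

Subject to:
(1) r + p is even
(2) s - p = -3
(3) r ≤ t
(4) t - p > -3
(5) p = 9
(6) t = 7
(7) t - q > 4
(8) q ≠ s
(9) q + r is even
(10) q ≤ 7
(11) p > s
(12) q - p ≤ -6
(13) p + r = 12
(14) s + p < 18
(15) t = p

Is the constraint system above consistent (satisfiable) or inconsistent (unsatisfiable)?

Constraint 6 fixes t = 7 and constraint 5 fixes p = 9, but constraint 15 requires t = p. Since 7 ≠ 9, contradiction.

Unsatisfiable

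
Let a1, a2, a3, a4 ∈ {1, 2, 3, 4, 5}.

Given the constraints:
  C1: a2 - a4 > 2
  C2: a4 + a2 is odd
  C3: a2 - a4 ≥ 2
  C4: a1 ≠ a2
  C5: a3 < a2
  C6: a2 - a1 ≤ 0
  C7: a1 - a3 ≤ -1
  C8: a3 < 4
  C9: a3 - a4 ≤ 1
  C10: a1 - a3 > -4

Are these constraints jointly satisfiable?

Unsatisfiable

Constraints 3, 6, 7, and 9 give a2 − a4 ≥ 2, a4 − a3 ≥ -1, a3 − a1 ≥ 1, a1 − a2 ≥ 0.
Adding all 4 inequalities: the left sides telescope to 0, and the right sides sum to 2 + (-1) + 1 + 0 = 2. So 0 ≥ 2, which is false.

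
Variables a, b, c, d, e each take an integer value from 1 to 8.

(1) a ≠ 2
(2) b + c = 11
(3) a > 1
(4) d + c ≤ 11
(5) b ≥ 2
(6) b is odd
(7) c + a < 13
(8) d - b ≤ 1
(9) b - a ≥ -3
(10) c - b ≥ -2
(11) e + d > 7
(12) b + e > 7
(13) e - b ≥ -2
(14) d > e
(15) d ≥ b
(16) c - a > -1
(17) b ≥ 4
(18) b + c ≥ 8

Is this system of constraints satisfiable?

Setting (a, b, c, d, e) = (6, 5, 6, 5, 3) satisfies everything: constraint 2: b + c = 11; constraint 4: d + c = 11; constraint 7: c + a = 12, and the others follow.

Satisfiable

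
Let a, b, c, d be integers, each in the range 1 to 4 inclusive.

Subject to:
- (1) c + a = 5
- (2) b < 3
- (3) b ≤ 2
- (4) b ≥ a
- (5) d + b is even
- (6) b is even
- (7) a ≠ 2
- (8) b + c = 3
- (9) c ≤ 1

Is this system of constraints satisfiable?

From constraint 9: c ≤ 1. From constraints 3 and 4: a ≤ b ≤ 2. Hence c + a ≤ 3. But constraint 1 requires c + a = 5, and 5 > 3. Contradiction.

Unsatisfiable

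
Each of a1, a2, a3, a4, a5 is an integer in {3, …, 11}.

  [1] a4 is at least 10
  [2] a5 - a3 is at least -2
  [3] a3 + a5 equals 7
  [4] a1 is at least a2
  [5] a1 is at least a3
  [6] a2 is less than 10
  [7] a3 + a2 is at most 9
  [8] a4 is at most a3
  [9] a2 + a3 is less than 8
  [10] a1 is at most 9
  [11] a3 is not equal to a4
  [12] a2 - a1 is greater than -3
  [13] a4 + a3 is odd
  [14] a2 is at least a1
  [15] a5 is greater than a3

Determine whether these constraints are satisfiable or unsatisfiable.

Unsatisfiable

From constraints 1 and 8: a3 ≥ a4 and a4 ≥ 10, so a3 ≥ 10. From constraints 5 and 10: a3 ≤ a1 and a1 ≤ 9, so a3 ≤ 9. But 9 < 10, so no value of a3 works.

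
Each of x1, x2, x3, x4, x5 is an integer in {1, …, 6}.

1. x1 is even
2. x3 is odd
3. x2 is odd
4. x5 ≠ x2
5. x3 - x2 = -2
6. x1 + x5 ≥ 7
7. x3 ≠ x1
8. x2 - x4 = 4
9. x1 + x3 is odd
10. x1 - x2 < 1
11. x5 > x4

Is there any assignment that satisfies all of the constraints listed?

Take x1 = 4, x2 = 5, x3 = 3, x4 = 1, x5 = 3. Then constraint 5: x3 - x2 = -2; constraint 6: x1 + x5 = 7, and every other listed constraint is also met.

Satisfiable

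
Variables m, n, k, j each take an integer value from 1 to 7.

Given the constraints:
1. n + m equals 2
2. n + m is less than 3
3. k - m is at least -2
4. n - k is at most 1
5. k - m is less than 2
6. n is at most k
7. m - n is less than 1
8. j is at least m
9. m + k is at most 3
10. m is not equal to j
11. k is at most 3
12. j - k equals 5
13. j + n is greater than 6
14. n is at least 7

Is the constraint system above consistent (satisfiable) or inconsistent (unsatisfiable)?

From constraints 6 and 14: k ≥ n and n ≥ 7, so k ≥ 7. From constraint 11: k ≤ 3. But 3 < 7, so no value of k works.

Unsatisfiable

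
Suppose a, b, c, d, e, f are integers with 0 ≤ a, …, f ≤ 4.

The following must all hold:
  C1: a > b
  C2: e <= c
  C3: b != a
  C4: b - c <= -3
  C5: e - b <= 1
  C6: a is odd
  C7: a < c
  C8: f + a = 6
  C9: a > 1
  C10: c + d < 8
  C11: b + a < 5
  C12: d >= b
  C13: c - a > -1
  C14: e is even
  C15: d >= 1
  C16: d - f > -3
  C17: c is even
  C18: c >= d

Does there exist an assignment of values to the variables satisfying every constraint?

Satisfiable

One satisfying assignment is a = 3, b = 1, c = 4, d = 3, e = 2, f = 3.
For the less obvious constraints — constraint 4: b - c = -3; constraint 5: e - b = 1 — and the others hold by inspection.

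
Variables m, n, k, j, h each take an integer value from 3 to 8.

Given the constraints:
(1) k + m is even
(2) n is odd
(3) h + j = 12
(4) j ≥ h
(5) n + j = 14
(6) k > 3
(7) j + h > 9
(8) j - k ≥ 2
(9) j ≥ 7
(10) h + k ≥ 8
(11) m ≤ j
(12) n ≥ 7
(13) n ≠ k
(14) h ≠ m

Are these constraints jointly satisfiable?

Take m = 7, n = 7, k = 5, j = 7, h = 5. Then constraint 3: h + j = 12; constraint 5: n + j = 14, and every other listed constraint is also met.

Satisfiable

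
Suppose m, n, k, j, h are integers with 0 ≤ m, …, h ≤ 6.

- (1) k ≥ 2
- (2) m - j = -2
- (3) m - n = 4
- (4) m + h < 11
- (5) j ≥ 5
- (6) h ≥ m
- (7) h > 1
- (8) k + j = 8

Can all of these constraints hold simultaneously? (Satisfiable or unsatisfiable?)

Satisfiable

One satisfying assignment is m = 4, n = 0, k = 2, j = 6, h = 6.
For the less obvious constraints — constraint 2: m - j = -2; constraint 3: m - n = 4; constraint 4: m + h = 10 — and the others hold by inspection.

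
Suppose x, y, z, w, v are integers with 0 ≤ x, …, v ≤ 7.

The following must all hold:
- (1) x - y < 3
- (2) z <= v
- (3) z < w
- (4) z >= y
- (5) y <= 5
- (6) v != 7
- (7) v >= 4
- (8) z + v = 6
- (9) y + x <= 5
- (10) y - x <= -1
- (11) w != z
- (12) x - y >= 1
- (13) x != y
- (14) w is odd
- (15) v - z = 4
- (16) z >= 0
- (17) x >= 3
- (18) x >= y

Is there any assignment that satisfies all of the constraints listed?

The assignment x = 3, y = 1, z = 1, w = 7, v = 5 works:
  constraint 1 holds since x - y = 2.
  constraint 8 holds since z + v = 6.
  constraint 9 holds since y + x = 4.
The rest check out directly.

Satisfiable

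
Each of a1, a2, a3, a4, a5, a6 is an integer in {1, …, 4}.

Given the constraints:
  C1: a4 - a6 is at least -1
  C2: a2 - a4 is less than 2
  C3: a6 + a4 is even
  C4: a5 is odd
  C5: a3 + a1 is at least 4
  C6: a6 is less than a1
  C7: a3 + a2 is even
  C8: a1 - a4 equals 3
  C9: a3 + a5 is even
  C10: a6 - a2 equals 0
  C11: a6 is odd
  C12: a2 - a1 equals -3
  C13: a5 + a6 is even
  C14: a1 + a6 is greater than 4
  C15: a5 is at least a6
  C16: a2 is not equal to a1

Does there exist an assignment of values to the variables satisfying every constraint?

Satisfiable

Setting (a1, a2, a3, a4, a5, a6) = (4, 1, 1, 1, 3, 1) satisfies everything: constraint 1: a4 - a6 = 0; constraint 2: a2 - a4 = 0, and the others follow.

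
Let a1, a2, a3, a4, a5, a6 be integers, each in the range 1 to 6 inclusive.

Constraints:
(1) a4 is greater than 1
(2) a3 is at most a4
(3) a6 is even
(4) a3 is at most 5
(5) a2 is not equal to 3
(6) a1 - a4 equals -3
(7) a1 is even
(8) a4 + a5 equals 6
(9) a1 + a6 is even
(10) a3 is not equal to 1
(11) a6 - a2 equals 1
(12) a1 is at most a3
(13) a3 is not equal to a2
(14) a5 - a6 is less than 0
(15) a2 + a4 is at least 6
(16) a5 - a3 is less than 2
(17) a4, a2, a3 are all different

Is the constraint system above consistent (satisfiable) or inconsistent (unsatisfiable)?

Satisfiable

Take a1 = 2, a2 = 1, a3 = 2, a4 = 5, a5 = 1, a6 = 2. Then constraint 6: a1 - a4 = -3; constraint 8: a4 + a5 = 6; constraint 11: a6 - a2 = 1, and every other listed constraint is also met.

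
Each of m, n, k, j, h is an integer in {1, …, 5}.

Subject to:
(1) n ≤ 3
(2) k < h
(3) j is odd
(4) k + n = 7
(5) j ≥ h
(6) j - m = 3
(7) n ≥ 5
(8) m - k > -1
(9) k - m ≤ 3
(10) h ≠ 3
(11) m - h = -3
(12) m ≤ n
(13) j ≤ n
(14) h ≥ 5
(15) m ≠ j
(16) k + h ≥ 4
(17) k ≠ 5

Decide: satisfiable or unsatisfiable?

From constraints 5 and 14: j ≥ h and h ≥ 5, so j ≥ 5. From constraints 1 and 13: j ≤ n and n ≤ 3, so j ≤ 3. But 3 < 5, so no value of j works.

Unsatisfiable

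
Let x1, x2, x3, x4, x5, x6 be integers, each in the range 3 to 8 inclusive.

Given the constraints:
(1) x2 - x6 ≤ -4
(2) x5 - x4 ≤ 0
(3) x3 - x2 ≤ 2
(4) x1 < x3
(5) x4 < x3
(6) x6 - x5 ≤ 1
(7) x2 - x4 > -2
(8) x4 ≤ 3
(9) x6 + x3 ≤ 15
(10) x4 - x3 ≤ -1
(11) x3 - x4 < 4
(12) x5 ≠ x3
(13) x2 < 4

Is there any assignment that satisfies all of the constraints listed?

Constraints 1, 2, 3, 6, and 10 give x6 − x2 ≥ 4, x2 − x3 ≥ -2, x3 − x4 ≥ 1, x4 − x5 ≥ 0, x5 − x6 ≥ -1.
Adding all 5 inequalities: the left sides telescope to 0, and the right sides sum to 4 + (-2) + 1 + 0 + (-1) = 2. So 0 ≥ 2, which is false.

Unsatisfiable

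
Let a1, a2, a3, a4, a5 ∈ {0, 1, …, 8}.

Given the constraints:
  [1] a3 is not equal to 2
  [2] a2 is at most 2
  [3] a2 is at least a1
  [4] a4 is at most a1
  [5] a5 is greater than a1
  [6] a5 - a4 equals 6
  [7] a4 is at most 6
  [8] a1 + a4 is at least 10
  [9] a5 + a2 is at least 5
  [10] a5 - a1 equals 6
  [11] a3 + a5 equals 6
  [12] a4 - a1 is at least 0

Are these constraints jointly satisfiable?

From constraints 2 and 3: a1 ≤ a2 ≤ 2. From constraint 7: a4 ≤ 6. Hence a1 + a4 ≤ 8. But constraint 8 requires a1 + a4 ≥ 10, and 10 > 8. Contradiction.

Unsatisfiable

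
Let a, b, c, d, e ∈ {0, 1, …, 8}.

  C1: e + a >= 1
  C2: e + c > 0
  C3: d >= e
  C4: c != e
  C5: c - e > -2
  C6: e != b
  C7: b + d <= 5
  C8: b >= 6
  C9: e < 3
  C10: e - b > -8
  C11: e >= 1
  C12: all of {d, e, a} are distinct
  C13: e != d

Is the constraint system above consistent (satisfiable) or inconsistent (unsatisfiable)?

Unsatisfiable

From constraint 8: b ≥ 6. From constraints 3 and 11: d ≥ e ≥ 1. Hence b + d ≥ 7. But constraint 7 requires b + d ≤ 5, and 5 < 7. Contradiction.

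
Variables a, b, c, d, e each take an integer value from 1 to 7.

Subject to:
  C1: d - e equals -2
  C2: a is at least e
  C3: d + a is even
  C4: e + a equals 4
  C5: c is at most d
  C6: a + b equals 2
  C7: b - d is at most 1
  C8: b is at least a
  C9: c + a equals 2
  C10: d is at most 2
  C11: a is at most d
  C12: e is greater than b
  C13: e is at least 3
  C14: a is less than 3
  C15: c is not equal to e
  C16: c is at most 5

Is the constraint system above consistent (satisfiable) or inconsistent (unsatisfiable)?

Unsatisfiable

From constraints 2 and 13: a ≥ e and e ≥ 3, so a ≥ 3. From constraints 10 and 11: a ≤ d and d ≤ 2, so a ≤ 2. But 2 < 3, so no value of a works.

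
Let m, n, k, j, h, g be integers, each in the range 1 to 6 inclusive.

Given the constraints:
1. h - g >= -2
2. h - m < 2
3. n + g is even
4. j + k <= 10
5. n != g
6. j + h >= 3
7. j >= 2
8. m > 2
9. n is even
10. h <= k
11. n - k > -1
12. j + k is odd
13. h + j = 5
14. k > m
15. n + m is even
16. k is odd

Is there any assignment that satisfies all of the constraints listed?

The assignment m = 4, n = 6, k = 5, j = 2, h = 3, g = 4 works:
  constraint 1 holds since h - g = -1.
  constraint 2 holds since h - m = -1.
The rest check out directly.

Satisfiable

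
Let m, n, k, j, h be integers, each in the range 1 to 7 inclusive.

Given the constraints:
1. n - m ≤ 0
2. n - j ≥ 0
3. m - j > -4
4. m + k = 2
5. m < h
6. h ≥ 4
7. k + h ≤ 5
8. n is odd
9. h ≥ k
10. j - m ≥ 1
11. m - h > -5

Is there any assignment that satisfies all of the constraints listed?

Constraints 1, 2, and 10 give j − m ≥ 1, m − n ≥ 0, n − j ≥ 0.
Adding all 3 inequalities: the left sides telescope to 0, and the right sides sum to 1 + 0 + 0 = 1. So 0 ≥ 1, which is false.

Unsatisfiable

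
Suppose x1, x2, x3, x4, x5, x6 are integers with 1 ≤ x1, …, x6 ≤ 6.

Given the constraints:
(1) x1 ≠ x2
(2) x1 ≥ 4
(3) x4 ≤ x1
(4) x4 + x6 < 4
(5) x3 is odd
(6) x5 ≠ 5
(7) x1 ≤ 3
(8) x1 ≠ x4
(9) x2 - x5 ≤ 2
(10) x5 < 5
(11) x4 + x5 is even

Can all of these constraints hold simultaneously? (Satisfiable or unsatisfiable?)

From constraint 2: x1 ≥ 4. From constraint 7: x1 ≤ 3. But 3 < 4, so no value of x1 works.

Unsatisfiable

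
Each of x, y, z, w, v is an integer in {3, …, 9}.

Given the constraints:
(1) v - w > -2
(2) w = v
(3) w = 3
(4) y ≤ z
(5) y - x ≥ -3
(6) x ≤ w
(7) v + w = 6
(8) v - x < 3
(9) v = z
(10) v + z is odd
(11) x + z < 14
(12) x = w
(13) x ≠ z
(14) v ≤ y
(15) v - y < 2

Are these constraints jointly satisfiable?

Unsatisfiable

From constraints 2, 9, and 12, x = w = v = z, so x = z. But constraint 13 says x ≠ z. Contradiction.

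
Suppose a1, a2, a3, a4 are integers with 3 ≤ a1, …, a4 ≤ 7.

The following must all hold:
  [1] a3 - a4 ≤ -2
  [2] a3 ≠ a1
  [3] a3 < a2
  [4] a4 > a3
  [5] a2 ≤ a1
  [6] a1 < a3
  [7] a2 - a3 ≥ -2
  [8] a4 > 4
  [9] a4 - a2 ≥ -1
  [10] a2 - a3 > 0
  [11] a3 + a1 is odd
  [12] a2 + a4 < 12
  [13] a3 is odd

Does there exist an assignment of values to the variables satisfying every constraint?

Unsatisfiable

Constraints 3, 5, and 6 give a2 ≤ a1, a1 < a3, a3 < a2. Chaining: a2 ≤ a1 < a3 < a2, which forces a2 < a2 — impossible.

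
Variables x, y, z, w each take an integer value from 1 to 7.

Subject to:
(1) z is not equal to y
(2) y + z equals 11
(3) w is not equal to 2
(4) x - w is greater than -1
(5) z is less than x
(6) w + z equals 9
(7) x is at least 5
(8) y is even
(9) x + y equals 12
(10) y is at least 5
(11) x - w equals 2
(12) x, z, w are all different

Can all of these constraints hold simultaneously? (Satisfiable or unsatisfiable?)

Take x = 6, y = 6, z = 5, w = 4. Then constraint 2: y + z = 11; constraint 4: x - w = 2, and every other listed constraint is also met.

Satisfiable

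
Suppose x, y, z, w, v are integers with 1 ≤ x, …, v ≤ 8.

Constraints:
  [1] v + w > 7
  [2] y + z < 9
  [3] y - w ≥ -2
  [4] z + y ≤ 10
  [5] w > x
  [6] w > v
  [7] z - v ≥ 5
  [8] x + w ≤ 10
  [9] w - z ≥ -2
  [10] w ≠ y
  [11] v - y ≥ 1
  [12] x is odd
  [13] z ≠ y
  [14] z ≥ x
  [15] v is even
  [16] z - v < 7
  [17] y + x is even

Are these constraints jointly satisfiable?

Constraints 3, 7, 9, and 11 give z − v ≥ 5, v − y ≥ 1, y − w ≥ -2, w − z ≥ -2.
Adding all 4 inequalities: the left sides telescope to 0, and the right sides sum to 5 + 1 + (-2) + (-2) = 2. So 0 ≥ 2, which is false.

Unsatisfiable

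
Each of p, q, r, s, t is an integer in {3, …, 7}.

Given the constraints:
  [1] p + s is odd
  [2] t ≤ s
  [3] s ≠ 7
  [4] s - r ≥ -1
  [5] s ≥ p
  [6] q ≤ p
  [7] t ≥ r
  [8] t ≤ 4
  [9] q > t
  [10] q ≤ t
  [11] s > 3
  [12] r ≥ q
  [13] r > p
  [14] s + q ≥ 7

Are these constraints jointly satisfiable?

Constraints 6, 7, 9, and 13 give p < r, r ≤ t, t < q, q ≤ p. Chaining: p < r ≤ t < q ≤ p, which forces p < p — impossible.

Unsatisfiable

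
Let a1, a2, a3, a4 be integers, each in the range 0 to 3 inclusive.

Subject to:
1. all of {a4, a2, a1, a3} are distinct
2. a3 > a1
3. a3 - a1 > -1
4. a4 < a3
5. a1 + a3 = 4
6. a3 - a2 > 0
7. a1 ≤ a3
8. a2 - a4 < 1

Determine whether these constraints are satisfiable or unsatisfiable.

Satisfiable

The assignment a1 = 1, a2 = 0, a3 = 3, a4 = 2 works:
  constraint 3 holds since a3 - a1 = 2.
  constraint 5 holds since a1 + a3 = 4.
The rest check out directly.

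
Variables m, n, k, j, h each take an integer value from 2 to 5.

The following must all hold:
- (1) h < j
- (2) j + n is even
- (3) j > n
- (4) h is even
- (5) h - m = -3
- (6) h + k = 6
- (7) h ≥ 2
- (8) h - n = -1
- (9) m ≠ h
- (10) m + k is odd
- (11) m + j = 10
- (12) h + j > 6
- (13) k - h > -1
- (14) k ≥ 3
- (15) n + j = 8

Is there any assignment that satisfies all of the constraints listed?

Satisfiable

One satisfying assignment is m = 5, n = 3, k = 4, j = 5, h = 2.
For the less obvious constraints — constraint 5: h - m = -3; constraint 6: h + k = 6 — and the others hold by inspection.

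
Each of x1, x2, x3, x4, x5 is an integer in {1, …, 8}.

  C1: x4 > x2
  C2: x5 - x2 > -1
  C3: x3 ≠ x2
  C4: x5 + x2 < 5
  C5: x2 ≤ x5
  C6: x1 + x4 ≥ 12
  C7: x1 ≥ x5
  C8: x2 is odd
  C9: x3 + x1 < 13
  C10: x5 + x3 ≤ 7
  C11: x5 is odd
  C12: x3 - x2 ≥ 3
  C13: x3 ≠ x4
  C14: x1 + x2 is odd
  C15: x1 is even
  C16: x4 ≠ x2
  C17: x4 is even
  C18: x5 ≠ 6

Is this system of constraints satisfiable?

Satisfiable

Try x1 = 6, x2 = 1, x3 = 5, x4 = 6, x5 = 1.
Check constraint 2: x5 - x2 = 0; constraint 4: x5 + x2 = 2; constraint 6: x1 + x4 = 12. The remaining constraints are straightforward to verify.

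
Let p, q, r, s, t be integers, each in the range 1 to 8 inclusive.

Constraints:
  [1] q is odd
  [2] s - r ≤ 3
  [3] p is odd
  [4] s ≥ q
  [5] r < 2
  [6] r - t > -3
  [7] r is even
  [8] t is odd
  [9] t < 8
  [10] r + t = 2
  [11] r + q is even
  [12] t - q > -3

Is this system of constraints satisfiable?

Constraint 7 makes r even and constraint 1 makes q odd, so r + q must be odd. Constraint 11 says r + q is even — contradiction.

Unsatisfiable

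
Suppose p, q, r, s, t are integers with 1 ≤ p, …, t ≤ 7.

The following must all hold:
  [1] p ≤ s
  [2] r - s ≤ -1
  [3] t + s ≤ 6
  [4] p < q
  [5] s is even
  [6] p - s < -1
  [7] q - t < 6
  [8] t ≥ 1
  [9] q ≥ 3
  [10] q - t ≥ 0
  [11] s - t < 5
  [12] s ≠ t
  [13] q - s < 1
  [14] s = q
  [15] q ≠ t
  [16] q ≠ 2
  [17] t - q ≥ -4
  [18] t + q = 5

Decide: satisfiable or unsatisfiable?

One satisfying assignment is p = 2, q = 4, r = 1, s = 4, t = 1.
For the less obvious constraints — constraint 2: r - s = -3; constraint 3: t + s = 5; constraint 6: p - s = -2 — and the others hold by inspection.

Satisfiable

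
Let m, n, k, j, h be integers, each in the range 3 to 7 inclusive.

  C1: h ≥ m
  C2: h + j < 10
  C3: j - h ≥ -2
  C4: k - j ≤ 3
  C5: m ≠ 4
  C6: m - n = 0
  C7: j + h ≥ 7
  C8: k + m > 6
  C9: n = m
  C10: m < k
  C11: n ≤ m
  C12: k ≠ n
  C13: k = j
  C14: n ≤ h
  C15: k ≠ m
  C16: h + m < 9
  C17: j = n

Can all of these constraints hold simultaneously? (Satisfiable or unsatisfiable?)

Unsatisfiable

From constraints 9, 13, and 17, k = j = n = m, so k = m. But constraint 15 says k ≠ m. Contradiction.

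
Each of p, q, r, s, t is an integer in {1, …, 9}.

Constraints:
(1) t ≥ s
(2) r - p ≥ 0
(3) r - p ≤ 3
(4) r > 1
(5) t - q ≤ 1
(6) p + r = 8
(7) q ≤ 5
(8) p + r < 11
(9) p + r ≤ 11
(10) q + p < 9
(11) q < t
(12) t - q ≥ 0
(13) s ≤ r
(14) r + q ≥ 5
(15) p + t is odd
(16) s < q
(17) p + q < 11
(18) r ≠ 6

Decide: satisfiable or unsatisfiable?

Try p = 4, q = 4, r = 4, s = 2, t = 5.
Check constraint 2: r - p = 0; constraint 3: r - p = 0; constraint 5: t - q = 1. The remaining constraints are straightforward to verify.

Satisfiable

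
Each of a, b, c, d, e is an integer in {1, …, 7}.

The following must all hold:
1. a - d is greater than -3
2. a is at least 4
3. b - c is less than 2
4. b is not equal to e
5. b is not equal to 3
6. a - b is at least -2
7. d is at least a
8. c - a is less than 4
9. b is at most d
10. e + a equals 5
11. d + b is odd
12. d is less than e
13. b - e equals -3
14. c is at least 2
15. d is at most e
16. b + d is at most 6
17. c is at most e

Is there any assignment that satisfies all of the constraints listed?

From constraints 14 and 17: e ≥ c ≥ 2. From constraint 2: a ≥ 4. Hence e + a ≥ 6. But constraint 10 requires e + a = 5, and 5 < 6. Contradiction.

Unsatisfiable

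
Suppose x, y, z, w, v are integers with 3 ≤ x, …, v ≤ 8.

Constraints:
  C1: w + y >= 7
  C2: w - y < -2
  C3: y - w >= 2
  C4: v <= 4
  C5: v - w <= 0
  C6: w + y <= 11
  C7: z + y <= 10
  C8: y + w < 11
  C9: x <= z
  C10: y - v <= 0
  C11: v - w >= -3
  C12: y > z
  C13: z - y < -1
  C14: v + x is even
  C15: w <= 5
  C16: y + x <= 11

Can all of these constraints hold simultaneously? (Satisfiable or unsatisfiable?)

Unsatisfiable

Constraints 3, 5, and 10 give v − y ≥ 0, y − w ≥ 2, w − v ≥ 0.
Adding all 3 inequalities: the left sides telescope to 0, and the right sides sum to 0 + 2 + 0 = 2. So 0 ≥ 2, which is false.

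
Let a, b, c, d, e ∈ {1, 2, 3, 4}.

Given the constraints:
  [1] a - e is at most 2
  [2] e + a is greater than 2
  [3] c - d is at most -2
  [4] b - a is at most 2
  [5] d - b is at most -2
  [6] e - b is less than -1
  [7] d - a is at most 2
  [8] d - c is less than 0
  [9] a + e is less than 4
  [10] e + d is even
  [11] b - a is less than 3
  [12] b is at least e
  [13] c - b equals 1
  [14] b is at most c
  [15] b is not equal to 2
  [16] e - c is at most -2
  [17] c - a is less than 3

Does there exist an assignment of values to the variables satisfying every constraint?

Unsatisfiable

Constraints 1, 3, 4, 5, and 16 give c − e ≥ 2, e − a ≥ -2, a − b ≥ -2, b − d ≥ 2, d − c ≥ 2.
Adding all 5 inequalities: the left sides telescope to 0, and the right sides sum to 2 + (-2) + (-2) + 2 + 2 = 2. So 0 ≥ 2, which is false.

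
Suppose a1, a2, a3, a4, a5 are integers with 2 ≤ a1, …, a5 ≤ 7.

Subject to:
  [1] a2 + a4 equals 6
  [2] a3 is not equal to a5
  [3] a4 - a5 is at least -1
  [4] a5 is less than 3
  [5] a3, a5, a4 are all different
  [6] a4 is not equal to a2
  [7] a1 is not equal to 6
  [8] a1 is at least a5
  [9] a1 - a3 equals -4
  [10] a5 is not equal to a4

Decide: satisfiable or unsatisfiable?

One satisfying assignment is a1 = 2, a2 = 2, a3 = 6, a4 = 4, a5 = 2.
For the less obvious constraints — constraint 1: a2 + a4 = 6; constraint 3: a4 - a5 = 2; constraint 9: a1 - a3 = -4 — and the others hold by inspection.

Satisfiable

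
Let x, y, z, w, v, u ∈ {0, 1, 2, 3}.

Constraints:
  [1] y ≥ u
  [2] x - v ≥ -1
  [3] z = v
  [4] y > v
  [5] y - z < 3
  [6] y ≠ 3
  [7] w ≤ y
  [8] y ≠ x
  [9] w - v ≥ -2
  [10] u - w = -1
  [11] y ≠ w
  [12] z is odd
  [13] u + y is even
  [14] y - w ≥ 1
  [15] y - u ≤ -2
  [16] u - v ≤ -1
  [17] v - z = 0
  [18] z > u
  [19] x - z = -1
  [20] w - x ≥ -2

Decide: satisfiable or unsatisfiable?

Unsatisfiable

Constraints 2, 14, 15, 16, and 20 give x − v ≥ -1, v − u ≥ 1, u − y ≥ 2, y − w ≥ 1, w − x ≥ -2.
Adding all 5 inequalities: the left sides telescope to 0, and the right sides sum to (-1) + 1 + 2 + 1 + (-2) = 1. So 0 ≥ 1, which is false.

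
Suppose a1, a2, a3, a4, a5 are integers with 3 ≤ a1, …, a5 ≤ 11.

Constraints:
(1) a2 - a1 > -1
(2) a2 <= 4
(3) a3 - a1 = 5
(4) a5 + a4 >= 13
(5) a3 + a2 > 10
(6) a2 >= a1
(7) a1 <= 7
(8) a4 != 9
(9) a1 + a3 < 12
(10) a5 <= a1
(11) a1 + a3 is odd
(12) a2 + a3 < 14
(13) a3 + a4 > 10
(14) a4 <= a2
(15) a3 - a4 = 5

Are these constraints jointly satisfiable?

Unsatisfiable

From constraints 7 and 10: a5 ≤ a1 ≤ 7. From constraints 2 and 14: a4 ≤ a2 ≤ 4. Hence a5 + a4 ≤ 11. But constraint 4 requires a5 + a4 ≥ 13, and 13 > 11. Contradiction.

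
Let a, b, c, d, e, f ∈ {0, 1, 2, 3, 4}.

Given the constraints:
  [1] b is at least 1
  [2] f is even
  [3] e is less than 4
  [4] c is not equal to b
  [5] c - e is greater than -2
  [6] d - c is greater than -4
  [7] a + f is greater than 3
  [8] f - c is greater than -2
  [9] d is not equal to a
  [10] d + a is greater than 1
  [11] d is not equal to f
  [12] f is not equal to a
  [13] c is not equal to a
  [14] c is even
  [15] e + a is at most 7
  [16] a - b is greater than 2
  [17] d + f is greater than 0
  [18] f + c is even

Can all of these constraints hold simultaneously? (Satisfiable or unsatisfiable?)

Try a = 4, b = 1, c = 2, d = 0, e = 1, f = 2.
Check constraint 5: c - e = 1; constraint 6: d - c = -2; constraint 7: a + f = 6. The remaining constraints are straightforward to verify.

Satisfiable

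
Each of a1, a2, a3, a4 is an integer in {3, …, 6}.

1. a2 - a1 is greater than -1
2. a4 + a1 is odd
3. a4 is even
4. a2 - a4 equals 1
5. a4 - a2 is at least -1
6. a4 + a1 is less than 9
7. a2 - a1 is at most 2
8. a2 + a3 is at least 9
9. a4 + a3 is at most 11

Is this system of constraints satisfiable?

One satisfying assignment is a1 = 3, a2 = 5, a3 = 4, a4 = 4.
For the less obvious constraints — constraint 1: a2 - a1 = 2; constraint 4: a2 - a4 = 1; constraint 5: a4 - a2 = -1 — and the others hold by inspection.

Satisfiable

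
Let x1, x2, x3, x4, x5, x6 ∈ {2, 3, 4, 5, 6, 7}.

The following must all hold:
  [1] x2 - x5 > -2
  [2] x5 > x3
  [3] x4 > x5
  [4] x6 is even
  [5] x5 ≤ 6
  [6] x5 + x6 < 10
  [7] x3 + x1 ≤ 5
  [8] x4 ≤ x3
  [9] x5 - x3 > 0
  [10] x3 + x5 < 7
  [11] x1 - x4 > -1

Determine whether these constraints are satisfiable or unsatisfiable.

Constraints 2, 3, and 8 give x5 < x4, x4 ≤ x3, x3 < x5. Chaining: x5 < x4 ≤ x3 < x5, which forces x5 < x5 — impossible.

Unsatisfiable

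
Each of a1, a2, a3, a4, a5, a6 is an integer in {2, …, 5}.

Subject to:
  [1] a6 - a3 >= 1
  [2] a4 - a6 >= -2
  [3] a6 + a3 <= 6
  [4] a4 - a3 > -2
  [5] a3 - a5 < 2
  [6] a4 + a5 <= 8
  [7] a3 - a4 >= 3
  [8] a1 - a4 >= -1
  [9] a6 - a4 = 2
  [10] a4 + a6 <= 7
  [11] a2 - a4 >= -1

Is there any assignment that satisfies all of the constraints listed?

Constraints 1, 2, and 7 give a4 − a6 ≥ -2, a6 − a3 ≥ 1, a3 − a4 ≥ 3.
Adding all 3 inequalities: the left sides telescope to 0, and the right sides sum to (-2) + 1 + 3 = 2. So 0 ≥ 2, which is false.

Unsatisfiable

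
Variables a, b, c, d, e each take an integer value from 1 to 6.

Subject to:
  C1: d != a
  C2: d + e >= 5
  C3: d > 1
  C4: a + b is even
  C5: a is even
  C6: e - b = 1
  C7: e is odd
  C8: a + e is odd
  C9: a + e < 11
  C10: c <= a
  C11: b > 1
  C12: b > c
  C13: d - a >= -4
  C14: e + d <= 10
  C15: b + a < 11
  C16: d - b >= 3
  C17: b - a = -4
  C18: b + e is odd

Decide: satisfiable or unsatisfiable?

Try a = 6, b = 2, c = 1, d = 5, e = 3.
Check constraint 2: d + e = 8; constraint 6: e - b = 1; constraint 9: a + e = 9. The remaining constraints are straightforward to verify.

Satisfiable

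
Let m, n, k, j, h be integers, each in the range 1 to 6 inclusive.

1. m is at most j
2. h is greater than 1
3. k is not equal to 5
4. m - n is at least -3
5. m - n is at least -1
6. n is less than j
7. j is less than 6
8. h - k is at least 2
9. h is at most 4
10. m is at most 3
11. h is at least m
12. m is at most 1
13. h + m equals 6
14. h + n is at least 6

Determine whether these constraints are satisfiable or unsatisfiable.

From constraint 9: h ≤ 4. From constraint 12: m ≤ 1. Hence h + m ≤ 5. But constraint 13 requires h + m = 6, and 6 > 5. Contradiction.

Unsatisfiable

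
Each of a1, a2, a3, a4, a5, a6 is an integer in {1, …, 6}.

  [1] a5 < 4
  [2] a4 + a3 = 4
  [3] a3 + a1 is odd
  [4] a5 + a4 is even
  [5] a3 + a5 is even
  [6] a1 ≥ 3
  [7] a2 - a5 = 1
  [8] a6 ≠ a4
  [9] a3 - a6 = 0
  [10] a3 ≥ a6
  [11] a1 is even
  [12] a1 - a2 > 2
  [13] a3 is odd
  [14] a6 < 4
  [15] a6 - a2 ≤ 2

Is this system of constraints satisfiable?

One satisfying assignment is a1 = 6, a2 = 2, a3 = 1, a4 = 3, a5 = 1, a6 = 1.
For the less obvious constraints — constraint 2: a4 + a3 = 4; constraint 7: a2 - a5 = 1; constraint 9: a3 - a6 = 0 — and the others hold by inspection.

Satisfiable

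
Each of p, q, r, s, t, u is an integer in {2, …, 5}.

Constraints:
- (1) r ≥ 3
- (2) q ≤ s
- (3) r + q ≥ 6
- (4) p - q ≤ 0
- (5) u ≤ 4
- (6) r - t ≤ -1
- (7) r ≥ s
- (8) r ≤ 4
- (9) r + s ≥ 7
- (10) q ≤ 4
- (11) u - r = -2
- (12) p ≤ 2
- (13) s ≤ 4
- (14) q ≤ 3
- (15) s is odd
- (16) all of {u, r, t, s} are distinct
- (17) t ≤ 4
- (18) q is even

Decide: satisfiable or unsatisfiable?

Constraints 5, 8, 13, and 17 confine each of u, r, t, s to the 3 values {2, …, 4} (the domain already gives each ≥ 2).
Constraint 16 requires all 4 of them to be distinct, but only 3 values are available — impossible by the pigeonhole principle.

Unsatisfiable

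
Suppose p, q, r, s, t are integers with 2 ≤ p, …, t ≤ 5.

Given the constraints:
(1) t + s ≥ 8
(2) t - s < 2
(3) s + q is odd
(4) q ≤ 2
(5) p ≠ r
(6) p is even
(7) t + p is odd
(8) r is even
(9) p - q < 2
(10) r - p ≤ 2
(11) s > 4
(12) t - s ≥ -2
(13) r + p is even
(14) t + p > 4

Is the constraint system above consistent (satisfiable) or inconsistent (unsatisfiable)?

Try p = 2, q = 2, r = 4, s = 5, t = 5.
Check constraint 1: t + s = 10; constraint 2: t - s = 0. The remaining constraints are straightforward to verify.

Satisfiable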